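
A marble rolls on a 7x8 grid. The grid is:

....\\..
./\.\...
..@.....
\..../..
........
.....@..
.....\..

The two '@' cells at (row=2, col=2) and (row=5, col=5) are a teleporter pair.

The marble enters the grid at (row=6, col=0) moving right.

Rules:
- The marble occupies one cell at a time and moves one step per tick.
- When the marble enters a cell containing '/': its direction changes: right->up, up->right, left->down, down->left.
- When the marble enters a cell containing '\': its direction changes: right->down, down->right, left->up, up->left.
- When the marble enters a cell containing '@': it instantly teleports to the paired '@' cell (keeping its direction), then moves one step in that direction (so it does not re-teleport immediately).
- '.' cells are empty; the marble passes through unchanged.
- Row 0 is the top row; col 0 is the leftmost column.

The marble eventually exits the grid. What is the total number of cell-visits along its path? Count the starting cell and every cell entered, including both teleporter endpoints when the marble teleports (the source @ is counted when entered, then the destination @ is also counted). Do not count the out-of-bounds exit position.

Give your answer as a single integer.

Step 1: enter (6,0), '.' pass, move right to (6,1)
Step 2: enter (6,1), '.' pass, move right to (6,2)
Step 3: enter (6,2), '.' pass, move right to (6,3)
Step 4: enter (6,3), '.' pass, move right to (6,4)
Step 5: enter (6,4), '.' pass, move right to (6,5)
Step 6: enter (6,5), '\' deflects right->down, move down to (7,5)
Step 7: at (7,5) — EXIT via bottom edge, pos 5
Path length (cell visits): 6

Answer: 6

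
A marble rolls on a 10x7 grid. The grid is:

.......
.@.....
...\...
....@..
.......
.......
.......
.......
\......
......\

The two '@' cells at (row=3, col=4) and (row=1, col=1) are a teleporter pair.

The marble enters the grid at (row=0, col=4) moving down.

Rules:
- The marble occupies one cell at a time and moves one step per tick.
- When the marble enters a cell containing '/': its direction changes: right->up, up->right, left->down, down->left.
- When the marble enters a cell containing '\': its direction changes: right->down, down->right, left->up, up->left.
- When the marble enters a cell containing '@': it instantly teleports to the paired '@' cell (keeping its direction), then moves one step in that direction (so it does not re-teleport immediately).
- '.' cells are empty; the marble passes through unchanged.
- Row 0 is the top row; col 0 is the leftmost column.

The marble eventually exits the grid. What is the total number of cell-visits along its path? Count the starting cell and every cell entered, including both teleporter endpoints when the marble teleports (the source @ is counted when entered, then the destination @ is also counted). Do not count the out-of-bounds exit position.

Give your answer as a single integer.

Answer: 13

Derivation:
Step 1: enter (0,4), '.' pass, move down to (1,4)
Step 2: enter (1,4), '.' pass, move down to (2,4)
Step 3: enter (2,4), '.' pass, move down to (3,4)
Step 4: enter (3,4), '@' teleport (3,4)->(1,1), also enter (1,1), move down to (2,1)
Step 5: enter (2,1), '.' pass, move down to (3,1)
Step 6: enter (3,1), '.' pass, move down to (4,1)
Step 7: enter (4,1), '.' pass, move down to (5,1)
Step 8: enter (5,1), '.' pass, move down to (6,1)
Step 9: enter (6,1), '.' pass, move down to (7,1)
Step 10: enter (7,1), '.' pass, move down to (8,1)
Step 11: enter (8,1), '.' pass, move down to (9,1)
Step 12: enter (9,1), '.' pass, move down to (10,1)
Step 13: at (10,1) — EXIT via bottom edge, pos 1
Path length (cell visits): 13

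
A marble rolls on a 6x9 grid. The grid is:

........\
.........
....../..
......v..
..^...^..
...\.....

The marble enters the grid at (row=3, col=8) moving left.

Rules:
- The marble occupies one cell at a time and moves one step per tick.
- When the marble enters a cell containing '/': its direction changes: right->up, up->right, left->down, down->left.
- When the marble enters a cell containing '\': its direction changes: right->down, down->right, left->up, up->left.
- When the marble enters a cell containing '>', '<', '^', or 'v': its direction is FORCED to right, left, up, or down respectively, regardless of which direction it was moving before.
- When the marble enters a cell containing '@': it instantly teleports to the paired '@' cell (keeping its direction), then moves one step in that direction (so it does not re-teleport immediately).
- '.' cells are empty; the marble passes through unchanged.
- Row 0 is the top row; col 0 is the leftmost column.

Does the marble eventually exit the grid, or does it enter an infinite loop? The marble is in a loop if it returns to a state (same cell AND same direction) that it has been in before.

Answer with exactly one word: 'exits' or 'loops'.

Answer: loops

Derivation:
Step 1: enter (3,8), '.' pass, move left to (3,7)
Step 2: enter (3,7), '.' pass, move left to (3,6)
Step 3: enter (3,6), 'v' forces left->down, move down to (4,6)
Step 4: enter (4,6), '^' forces down->up, move up to (3,6)
Step 5: enter (3,6), 'v' forces up->down, move down to (4,6)
Step 6: at (4,6) dir=down — LOOP DETECTED (seen before)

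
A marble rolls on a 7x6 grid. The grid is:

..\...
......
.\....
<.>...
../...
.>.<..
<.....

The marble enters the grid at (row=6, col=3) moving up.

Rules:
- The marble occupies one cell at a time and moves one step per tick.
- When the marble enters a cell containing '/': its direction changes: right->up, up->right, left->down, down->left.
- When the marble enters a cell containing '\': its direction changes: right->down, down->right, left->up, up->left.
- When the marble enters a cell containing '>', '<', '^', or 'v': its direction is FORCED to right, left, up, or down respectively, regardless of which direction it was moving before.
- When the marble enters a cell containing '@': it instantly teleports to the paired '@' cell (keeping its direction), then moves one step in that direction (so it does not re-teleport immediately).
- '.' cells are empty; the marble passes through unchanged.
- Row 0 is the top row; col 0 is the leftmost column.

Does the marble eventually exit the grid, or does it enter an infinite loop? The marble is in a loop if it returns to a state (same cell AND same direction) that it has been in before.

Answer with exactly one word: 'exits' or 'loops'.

Answer: loops

Derivation:
Step 1: enter (6,3), '.' pass, move up to (5,3)
Step 2: enter (5,3), '<' forces up->left, move left to (5,2)
Step 3: enter (5,2), '.' pass, move left to (5,1)
Step 4: enter (5,1), '>' forces left->right, move right to (5,2)
Step 5: enter (5,2), '.' pass, move right to (5,3)
Step 6: enter (5,3), '<' forces right->left, move left to (5,2)
Step 7: at (5,2) dir=left — LOOP DETECTED (seen before)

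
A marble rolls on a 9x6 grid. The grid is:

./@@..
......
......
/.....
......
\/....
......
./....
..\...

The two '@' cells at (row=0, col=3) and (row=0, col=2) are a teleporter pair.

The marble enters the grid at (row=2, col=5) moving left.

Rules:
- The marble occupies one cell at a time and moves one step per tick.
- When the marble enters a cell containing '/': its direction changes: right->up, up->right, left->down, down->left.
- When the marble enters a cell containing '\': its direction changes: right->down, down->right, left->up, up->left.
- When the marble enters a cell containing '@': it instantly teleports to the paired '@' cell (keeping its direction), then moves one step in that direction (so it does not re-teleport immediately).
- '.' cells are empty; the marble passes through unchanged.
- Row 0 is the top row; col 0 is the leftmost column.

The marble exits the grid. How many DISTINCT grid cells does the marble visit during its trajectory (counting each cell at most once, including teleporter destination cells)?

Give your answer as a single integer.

Step 1: enter (2,5), '.' pass, move left to (2,4)
Step 2: enter (2,4), '.' pass, move left to (2,3)
Step 3: enter (2,3), '.' pass, move left to (2,2)
Step 4: enter (2,2), '.' pass, move left to (2,1)
Step 5: enter (2,1), '.' pass, move left to (2,0)
Step 6: enter (2,0), '.' pass, move left to (2,-1)
Step 7: at (2,-1) — EXIT via left edge, pos 2
Distinct cells visited: 6 (path length 6)

Answer: 6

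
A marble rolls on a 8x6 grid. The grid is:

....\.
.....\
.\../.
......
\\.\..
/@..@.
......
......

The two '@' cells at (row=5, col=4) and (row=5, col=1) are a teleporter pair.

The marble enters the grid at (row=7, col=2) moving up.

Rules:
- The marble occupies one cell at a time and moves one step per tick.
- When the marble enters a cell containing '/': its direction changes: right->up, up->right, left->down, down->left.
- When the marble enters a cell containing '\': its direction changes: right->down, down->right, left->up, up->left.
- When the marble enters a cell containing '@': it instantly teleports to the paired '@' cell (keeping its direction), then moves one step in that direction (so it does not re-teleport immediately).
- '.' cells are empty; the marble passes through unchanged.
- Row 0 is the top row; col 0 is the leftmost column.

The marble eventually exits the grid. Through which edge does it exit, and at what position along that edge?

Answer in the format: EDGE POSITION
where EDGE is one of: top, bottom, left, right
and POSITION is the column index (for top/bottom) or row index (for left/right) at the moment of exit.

Step 1: enter (7,2), '.' pass, move up to (6,2)
Step 2: enter (6,2), '.' pass, move up to (5,2)
Step 3: enter (5,2), '.' pass, move up to (4,2)
Step 4: enter (4,2), '.' pass, move up to (3,2)
Step 5: enter (3,2), '.' pass, move up to (2,2)
Step 6: enter (2,2), '.' pass, move up to (1,2)
Step 7: enter (1,2), '.' pass, move up to (0,2)
Step 8: enter (0,2), '.' pass, move up to (-1,2)
Step 9: at (-1,2) — EXIT via top edge, pos 2

Answer: top 2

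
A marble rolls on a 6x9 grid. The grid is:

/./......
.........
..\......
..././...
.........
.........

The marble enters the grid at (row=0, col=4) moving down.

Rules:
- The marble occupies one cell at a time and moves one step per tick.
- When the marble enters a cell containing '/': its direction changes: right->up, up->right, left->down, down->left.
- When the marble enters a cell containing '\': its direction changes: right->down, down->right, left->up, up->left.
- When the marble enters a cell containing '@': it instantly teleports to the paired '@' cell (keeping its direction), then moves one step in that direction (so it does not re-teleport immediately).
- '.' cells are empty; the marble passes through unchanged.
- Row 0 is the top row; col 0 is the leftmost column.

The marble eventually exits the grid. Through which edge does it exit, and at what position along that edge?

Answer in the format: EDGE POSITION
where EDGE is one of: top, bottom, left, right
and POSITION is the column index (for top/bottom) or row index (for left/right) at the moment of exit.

Step 1: enter (0,4), '.' pass, move down to (1,4)
Step 2: enter (1,4), '.' pass, move down to (2,4)
Step 3: enter (2,4), '.' pass, move down to (3,4)
Step 4: enter (3,4), '.' pass, move down to (4,4)
Step 5: enter (4,4), '.' pass, move down to (5,4)
Step 6: enter (5,4), '.' pass, move down to (6,4)
Step 7: at (6,4) — EXIT via bottom edge, pos 4

Answer: bottom 4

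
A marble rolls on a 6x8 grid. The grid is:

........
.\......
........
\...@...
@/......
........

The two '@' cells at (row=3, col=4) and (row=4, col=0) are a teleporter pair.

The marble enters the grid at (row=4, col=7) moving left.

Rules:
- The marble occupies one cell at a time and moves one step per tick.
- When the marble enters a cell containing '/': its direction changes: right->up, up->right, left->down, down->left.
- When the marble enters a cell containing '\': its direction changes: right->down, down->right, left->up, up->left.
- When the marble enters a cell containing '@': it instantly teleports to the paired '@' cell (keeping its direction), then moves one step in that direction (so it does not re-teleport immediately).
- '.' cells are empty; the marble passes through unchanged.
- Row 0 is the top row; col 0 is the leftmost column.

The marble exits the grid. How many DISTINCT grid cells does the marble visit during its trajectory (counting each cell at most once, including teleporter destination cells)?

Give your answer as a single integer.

Answer: 8

Derivation:
Step 1: enter (4,7), '.' pass, move left to (4,6)
Step 2: enter (4,6), '.' pass, move left to (4,5)
Step 3: enter (4,5), '.' pass, move left to (4,4)
Step 4: enter (4,4), '.' pass, move left to (4,3)
Step 5: enter (4,3), '.' pass, move left to (4,2)
Step 6: enter (4,2), '.' pass, move left to (4,1)
Step 7: enter (4,1), '/' deflects left->down, move down to (5,1)
Step 8: enter (5,1), '.' pass, move down to (6,1)
Step 9: at (6,1) — EXIT via bottom edge, pos 1
Distinct cells visited: 8 (path length 8)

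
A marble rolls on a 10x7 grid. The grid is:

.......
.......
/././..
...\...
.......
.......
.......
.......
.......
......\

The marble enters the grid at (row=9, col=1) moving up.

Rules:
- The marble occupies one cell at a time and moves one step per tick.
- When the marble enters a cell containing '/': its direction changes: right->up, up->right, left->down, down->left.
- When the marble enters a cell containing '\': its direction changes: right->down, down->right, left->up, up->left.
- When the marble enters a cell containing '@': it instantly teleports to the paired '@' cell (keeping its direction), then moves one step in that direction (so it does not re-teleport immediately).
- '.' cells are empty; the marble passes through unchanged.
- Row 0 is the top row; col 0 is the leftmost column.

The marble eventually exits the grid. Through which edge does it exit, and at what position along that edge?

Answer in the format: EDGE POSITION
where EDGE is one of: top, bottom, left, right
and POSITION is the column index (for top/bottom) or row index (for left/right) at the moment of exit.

Answer: top 1

Derivation:
Step 1: enter (9,1), '.' pass, move up to (8,1)
Step 2: enter (8,1), '.' pass, move up to (7,1)
Step 3: enter (7,1), '.' pass, move up to (6,1)
Step 4: enter (6,1), '.' pass, move up to (5,1)
Step 5: enter (5,1), '.' pass, move up to (4,1)
Step 6: enter (4,1), '.' pass, move up to (3,1)
Step 7: enter (3,1), '.' pass, move up to (2,1)
Step 8: enter (2,1), '.' pass, move up to (1,1)
Step 9: enter (1,1), '.' pass, move up to (0,1)
Step 10: enter (0,1), '.' pass, move up to (-1,1)
Step 11: at (-1,1) — EXIT via top edge, pos 1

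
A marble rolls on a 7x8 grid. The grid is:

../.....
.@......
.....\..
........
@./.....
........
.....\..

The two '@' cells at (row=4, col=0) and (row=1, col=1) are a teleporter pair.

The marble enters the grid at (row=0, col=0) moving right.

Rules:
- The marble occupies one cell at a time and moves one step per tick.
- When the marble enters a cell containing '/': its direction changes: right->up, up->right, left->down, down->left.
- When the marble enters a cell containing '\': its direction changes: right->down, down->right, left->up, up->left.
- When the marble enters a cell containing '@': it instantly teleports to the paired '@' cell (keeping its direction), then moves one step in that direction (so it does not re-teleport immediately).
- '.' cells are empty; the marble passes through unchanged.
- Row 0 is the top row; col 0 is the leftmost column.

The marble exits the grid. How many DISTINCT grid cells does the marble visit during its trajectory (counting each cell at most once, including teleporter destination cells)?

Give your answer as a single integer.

Answer: 3

Derivation:
Step 1: enter (0,0), '.' pass, move right to (0,1)
Step 2: enter (0,1), '.' pass, move right to (0,2)
Step 3: enter (0,2), '/' deflects right->up, move up to (-1,2)
Step 4: at (-1,2) — EXIT via top edge, pos 2
Distinct cells visited: 3 (path length 3)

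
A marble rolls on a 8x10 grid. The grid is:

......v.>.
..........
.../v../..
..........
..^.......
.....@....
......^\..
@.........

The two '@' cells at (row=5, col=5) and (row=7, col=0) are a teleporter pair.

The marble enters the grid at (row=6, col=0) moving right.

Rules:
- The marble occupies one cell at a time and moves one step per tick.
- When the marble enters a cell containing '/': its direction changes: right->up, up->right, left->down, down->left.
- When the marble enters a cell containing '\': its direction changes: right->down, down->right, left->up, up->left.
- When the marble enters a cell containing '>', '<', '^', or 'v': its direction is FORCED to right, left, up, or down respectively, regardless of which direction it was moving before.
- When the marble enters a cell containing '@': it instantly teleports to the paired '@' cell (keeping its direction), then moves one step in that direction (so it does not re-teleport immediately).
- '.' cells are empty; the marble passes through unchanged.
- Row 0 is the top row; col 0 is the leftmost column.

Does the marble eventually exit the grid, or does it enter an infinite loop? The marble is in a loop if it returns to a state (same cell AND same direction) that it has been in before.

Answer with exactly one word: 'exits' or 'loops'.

Answer: loops

Derivation:
Step 1: enter (6,0), '.' pass, move right to (6,1)
Step 2: enter (6,1), '.' pass, move right to (6,2)
Step 3: enter (6,2), '.' pass, move right to (6,3)
Step 4: enter (6,3), '.' pass, move right to (6,4)
Step 5: enter (6,4), '.' pass, move right to (6,5)
Step 6: enter (6,5), '.' pass, move right to (6,6)
Step 7: enter (6,6), '^' forces right->up, move up to (5,6)
Step 8: enter (5,6), '.' pass, move up to (4,6)
Step 9: enter (4,6), '.' pass, move up to (3,6)
Step 10: enter (3,6), '.' pass, move up to (2,6)
Step 11: enter (2,6), '.' pass, move up to (1,6)
Step 12: enter (1,6), '.' pass, move up to (0,6)
Step 13: enter (0,6), 'v' forces up->down, move down to (1,6)
Step 14: enter (1,6), '.' pass, move down to (2,6)
Step 15: enter (2,6), '.' pass, move down to (3,6)
Step 16: enter (3,6), '.' pass, move down to (4,6)
Step 17: enter (4,6), '.' pass, move down to (5,6)
Step 18: enter (5,6), '.' pass, move down to (6,6)
Step 19: enter (6,6), '^' forces down->up, move up to (5,6)
Step 20: at (5,6) dir=up — LOOP DETECTED (seen before)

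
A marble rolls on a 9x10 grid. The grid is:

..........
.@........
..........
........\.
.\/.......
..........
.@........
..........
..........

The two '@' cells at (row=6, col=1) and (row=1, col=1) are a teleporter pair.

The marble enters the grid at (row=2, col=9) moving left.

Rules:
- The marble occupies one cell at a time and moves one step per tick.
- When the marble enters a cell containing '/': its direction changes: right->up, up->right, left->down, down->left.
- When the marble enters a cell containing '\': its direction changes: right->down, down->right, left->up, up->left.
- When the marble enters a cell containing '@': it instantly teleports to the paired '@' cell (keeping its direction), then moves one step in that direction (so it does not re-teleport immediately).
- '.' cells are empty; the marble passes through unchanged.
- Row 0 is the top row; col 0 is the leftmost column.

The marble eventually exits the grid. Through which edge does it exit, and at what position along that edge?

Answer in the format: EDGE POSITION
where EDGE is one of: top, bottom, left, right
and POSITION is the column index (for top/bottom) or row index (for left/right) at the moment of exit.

Step 1: enter (2,9), '.' pass, move left to (2,8)
Step 2: enter (2,8), '.' pass, move left to (2,7)
Step 3: enter (2,7), '.' pass, move left to (2,6)
Step 4: enter (2,6), '.' pass, move left to (2,5)
Step 5: enter (2,5), '.' pass, move left to (2,4)
Step 6: enter (2,4), '.' pass, move left to (2,3)
Step 7: enter (2,3), '.' pass, move left to (2,2)
Step 8: enter (2,2), '.' pass, move left to (2,1)
Step 9: enter (2,1), '.' pass, move left to (2,0)
Step 10: enter (2,0), '.' pass, move left to (2,-1)
Step 11: at (2,-1) — EXIT via left edge, pos 2

Answer: left 2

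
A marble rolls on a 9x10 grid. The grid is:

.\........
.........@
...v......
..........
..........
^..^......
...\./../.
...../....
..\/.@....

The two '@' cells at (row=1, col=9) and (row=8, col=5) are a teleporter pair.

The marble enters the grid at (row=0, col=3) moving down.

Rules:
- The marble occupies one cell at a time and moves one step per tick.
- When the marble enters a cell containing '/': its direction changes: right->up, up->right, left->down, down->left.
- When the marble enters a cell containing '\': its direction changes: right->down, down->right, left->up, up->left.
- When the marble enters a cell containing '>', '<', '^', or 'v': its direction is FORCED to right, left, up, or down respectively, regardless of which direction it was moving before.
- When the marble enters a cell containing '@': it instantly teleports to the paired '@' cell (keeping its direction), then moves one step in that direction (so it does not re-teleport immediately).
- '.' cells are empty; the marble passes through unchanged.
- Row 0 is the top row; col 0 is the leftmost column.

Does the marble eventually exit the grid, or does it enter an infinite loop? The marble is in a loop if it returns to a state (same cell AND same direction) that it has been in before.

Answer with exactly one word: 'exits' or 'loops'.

Answer: loops

Derivation:
Step 1: enter (0,3), '.' pass, move down to (1,3)
Step 2: enter (1,3), '.' pass, move down to (2,3)
Step 3: enter (2,3), 'v' forces down->down, move down to (3,3)
Step 4: enter (3,3), '.' pass, move down to (4,3)
Step 5: enter (4,3), '.' pass, move down to (5,3)
Step 6: enter (5,3), '^' forces down->up, move up to (4,3)
Step 7: enter (4,3), '.' pass, move up to (3,3)
Step 8: enter (3,3), '.' pass, move up to (2,3)
Step 9: enter (2,3), 'v' forces up->down, move down to (3,3)
Step 10: at (3,3) dir=down — LOOP DETECTED (seen before)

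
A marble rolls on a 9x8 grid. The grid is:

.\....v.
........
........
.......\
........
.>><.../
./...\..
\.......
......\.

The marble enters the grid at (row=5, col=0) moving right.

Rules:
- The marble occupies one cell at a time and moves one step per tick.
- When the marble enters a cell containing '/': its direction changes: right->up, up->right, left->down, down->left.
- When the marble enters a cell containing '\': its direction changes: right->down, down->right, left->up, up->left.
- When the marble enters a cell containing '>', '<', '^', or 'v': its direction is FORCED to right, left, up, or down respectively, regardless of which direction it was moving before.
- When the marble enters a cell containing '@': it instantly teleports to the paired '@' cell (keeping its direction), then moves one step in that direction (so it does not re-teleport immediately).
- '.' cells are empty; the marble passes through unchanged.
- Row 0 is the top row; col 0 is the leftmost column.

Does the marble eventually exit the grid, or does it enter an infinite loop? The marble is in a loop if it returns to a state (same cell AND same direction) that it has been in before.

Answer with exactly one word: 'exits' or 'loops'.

Step 1: enter (5,0), '.' pass, move right to (5,1)
Step 2: enter (5,1), '>' forces right->right, move right to (5,2)
Step 3: enter (5,2), '>' forces right->right, move right to (5,3)
Step 4: enter (5,3), '<' forces right->left, move left to (5,2)
Step 5: enter (5,2), '>' forces left->right, move right to (5,3)
Step 6: at (5,3) dir=right — LOOP DETECTED (seen before)

Answer: loops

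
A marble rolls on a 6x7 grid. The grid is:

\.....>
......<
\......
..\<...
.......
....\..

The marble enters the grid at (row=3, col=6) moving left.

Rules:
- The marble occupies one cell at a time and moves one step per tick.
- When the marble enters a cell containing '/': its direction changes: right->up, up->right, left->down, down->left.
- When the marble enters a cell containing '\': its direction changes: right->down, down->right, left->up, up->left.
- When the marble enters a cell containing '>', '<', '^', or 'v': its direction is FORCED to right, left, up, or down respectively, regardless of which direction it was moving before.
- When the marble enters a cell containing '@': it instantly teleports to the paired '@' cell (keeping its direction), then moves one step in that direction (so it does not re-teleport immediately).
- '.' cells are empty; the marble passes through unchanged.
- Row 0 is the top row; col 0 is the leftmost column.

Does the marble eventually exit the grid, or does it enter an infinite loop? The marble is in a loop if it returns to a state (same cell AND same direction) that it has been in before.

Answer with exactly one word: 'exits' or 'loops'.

Step 1: enter (3,6), '.' pass, move left to (3,5)
Step 2: enter (3,5), '.' pass, move left to (3,4)
Step 3: enter (3,4), '.' pass, move left to (3,3)
Step 4: enter (3,3), '<' forces left->left, move left to (3,2)
Step 5: enter (3,2), '\' deflects left->up, move up to (2,2)
Step 6: enter (2,2), '.' pass, move up to (1,2)
Step 7: enter (1,2), '.' pass, move up to (0,2)
Step 8: enter (0,2), '.' pass, move up to (-1,2)
Step 9: at (-1,2) — EXIT via top edge, pos 2

Answer: exits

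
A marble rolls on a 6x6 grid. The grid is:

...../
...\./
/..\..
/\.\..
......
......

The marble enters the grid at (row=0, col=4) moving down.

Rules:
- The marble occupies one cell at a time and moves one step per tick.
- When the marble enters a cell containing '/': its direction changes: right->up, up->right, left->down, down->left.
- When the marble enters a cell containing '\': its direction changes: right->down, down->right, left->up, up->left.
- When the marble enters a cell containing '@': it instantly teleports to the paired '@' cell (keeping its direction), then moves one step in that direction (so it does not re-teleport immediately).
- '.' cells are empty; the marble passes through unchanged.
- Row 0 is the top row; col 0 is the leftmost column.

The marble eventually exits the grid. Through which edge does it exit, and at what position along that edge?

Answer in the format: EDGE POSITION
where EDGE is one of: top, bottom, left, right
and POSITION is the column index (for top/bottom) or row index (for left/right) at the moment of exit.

Answer: bottom 4

Derivation:
Step 1: enter (0,4), '.' pass, move down to (1,4)
Step 2: enter (1,4), '.' pass, move down to (2,4)
Step 3: enter (2,4), '.' pass, move down to (3,4)
Step 4: enter (3,4), '.' pass, move down to (4,4)
Step 5: enter (4,4), '.' pass, move down to (5,4)
Step 6: enter (5,4), '.' pass, move down to (6,4)
Step 7: at (6,4) — EXIT via bottom edge, pos 4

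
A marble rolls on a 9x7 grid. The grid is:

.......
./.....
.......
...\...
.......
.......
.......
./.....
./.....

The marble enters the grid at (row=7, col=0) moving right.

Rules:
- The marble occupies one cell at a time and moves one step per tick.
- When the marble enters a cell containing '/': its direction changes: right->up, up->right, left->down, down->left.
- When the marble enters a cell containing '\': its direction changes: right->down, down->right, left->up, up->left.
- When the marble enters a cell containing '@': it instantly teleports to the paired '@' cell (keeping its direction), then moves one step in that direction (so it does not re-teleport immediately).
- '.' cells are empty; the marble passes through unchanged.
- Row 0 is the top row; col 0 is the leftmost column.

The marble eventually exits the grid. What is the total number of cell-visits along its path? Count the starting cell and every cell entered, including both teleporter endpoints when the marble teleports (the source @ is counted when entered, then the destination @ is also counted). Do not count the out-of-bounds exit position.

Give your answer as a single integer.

Answer: 13

Derivation:
Step 1: enter (7,0), '.' pass, move right to (7,1)
Step 2: enter (7,1), '/' deflects right->up, move up to (6,1)
Step 3: enter (6,1), '.' pass, move up to (5,1)
Step 4: enter (5,1), '.' pass, move up to (4,1)
Step 5: enter (4,1), '.' pass, move up to (3,1)
Step 6: enter (3,1), '.' pass, move up to (2,1)
Step 7: enter (2,1), '.' pass, move up to (1,1)
Step 8: enter (1,1), '/' deflects up->right, move right to (1,2)
Step 9: enter (1,2), '.' pass, move right to (1,3)
Step 10: enter (1,3), '.' pass, move right to (1,4)
Step 11: enter (1,4), '.' pass, move right to (1,5)
Step 12: enter (1,5), '.' pass, move right to (1,6)
Step 13: enter (1,6), '.' pass, move right to (1,7)
Step 14: at (1,7) — EXIT via right edge, pos 1
Path length (cell visits): 13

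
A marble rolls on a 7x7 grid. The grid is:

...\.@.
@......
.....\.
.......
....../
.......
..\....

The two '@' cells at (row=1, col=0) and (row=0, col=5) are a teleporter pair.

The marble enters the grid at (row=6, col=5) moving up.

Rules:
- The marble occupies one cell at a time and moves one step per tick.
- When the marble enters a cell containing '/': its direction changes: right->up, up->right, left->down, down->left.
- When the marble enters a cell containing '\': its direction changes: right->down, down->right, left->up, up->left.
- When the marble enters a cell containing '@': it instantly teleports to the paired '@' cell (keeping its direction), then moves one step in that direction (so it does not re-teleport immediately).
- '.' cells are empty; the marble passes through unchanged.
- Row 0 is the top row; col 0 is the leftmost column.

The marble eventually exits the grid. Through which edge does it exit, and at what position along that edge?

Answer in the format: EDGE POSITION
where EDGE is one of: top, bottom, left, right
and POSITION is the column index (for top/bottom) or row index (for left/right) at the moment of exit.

Answer: left 2

Derivation:
Step 1: enter (6,5), '.' pass, move up to (5,5)
Step 2: enter (5,5), '.' pass, move up to (4,5)
Step 3: enter (4,5), '.' pass, move up to (3,5)
Step 4: enter (3,5), '.' pass, move up to (2,5)
Step 5: enter (2,5), '\' deflects up->left, move left to (2,4)
Step 6: enter (2,4), '.' pass, move left to (2,3)
Step 7: enter (2,3), '.' pass, move left to (2,2)
Step 8: enter (2,2), '.' pass, move left to (2,1)
Step 9: enter (2,1), '.' pass, move left to (2,0)
Step 10: enter (2,0), '.' pass, move left to (2,-1)
Step 11: at (2,-1) — EXIT via left edge, pos 2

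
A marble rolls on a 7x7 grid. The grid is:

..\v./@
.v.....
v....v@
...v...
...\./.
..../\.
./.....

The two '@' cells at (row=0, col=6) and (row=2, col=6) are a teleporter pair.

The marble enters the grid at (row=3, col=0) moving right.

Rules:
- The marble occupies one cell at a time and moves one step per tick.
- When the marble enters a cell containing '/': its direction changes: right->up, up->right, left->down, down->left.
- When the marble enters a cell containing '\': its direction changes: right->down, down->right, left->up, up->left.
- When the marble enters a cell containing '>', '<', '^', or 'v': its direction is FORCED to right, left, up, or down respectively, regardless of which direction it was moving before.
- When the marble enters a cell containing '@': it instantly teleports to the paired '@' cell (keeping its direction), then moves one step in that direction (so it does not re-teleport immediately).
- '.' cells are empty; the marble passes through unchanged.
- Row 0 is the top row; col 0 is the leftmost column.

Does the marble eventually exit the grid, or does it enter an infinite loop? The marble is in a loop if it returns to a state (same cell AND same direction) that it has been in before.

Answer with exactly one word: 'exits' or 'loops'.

Step 1: enter (3,0), '.' pass, move right to (3,1)
Step 2: enter (3,1), '.' pass, move right to (3,2)
Step 3: enter (3,2), '.' pass, move right to (3,3)
Step 4: enter (3,3), 'v' forces right->down, move down to (4,3)
Step 5: enter (4,3), '\' deflects down->right, move right to (4,4)
Step 6: enter (4,4), '.' pass, move right to (4,5)
Step 7: enter (4,5), '/' deflects right->up, move up to (3,5)
Step 8: enter (3,5), '.' pass, move up to (2,5)
Step 9: enter (2,5), 'v' forces up->down, move down to (3,5)
Step 10: enter (3,5), '.' pass, move down to (4,5)
Step 11: enter (4,5), '/' deflects down->left, move left to (4,4)
Step 12: enter (4,4), '.' pass, move left to (4,3)
Step 13: enter (4,3), '\' deflects left->up, move up to (3,3)
Step 14: enter (3,3), 'v' forces up->down, move down to (4,3)
Step 15: at (4,3) dir=down — LOOP DETECTED (seen before)

Answer: loops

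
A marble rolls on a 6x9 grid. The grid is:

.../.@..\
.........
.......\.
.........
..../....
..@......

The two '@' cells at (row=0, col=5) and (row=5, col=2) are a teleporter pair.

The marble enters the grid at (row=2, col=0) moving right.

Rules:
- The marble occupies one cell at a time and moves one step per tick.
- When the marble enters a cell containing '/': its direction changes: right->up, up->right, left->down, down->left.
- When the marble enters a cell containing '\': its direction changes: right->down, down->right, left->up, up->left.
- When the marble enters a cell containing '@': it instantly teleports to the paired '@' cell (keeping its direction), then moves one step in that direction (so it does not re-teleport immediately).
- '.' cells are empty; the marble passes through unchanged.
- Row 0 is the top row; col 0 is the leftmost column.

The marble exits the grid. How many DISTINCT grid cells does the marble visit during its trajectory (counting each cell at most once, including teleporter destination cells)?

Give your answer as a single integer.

Step 1: enter (2,0), '.' pass, move right to (2,1)
Step 2: enter (2,1), '.' pass, move right to (2,2)
Step 3: enter (2,2), '.' pass, move right to (2,3)
Step 4: enter (2,3), '.' pass, move right to (2,4)
Step 5: enter (2,4), '.' pass, move right to (2,5)
Step 6: enter (2,5), '.' pass, move right to (2,6)
Step 7: enter (2,6), '.' pass, move right to (2,7)
Step 8: enter (2,7), '\' deflects right->down, move down to (3,7)
Step 9: enter (3,7), '.' pass, move down to (4,7)
Step 10: enter (4,7), '.' pass, move down to (5,7)
Step 11: enter (5,7), '.' pass, move down to (6,7)
Step 12: at (6,7) — EXIT via bottom edge, pos 7
Distinct cells visited: 11 (path length 11)

Answer: 11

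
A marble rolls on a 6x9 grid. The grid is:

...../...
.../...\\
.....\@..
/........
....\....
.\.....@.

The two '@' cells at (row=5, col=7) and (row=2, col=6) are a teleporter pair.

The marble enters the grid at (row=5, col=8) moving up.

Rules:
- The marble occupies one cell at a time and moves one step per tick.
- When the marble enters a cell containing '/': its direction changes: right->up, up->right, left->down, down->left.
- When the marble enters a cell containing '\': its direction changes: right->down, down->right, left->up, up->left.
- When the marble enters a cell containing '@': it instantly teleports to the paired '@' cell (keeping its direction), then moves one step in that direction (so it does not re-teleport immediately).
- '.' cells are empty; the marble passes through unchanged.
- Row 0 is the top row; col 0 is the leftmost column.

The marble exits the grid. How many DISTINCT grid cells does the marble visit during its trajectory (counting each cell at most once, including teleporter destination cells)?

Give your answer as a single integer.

Step 1: enter (5,8), '.' pass, move up to (4,8)
Step 2: enter (4,8), '.' pass, move up to (3,8)
Step 3: enter (3,8), '.' pass, move up to (2,8)
Step 4: enter (2,8), '.' pass, move up to (1,8)
Step 5: enter (1,8), '\' deflects up->left, move left to (1,7)
Step 6: enter (1,7), '\' deflects left->up, move up to (0,7)
Step 7: enter (0,7), '.' pass, move up to (-1,7)
Step 8: at (-1,7) — EXIT via top edge, pos 7
Distinct cells visited: 7 (path length 7)

Answer: 7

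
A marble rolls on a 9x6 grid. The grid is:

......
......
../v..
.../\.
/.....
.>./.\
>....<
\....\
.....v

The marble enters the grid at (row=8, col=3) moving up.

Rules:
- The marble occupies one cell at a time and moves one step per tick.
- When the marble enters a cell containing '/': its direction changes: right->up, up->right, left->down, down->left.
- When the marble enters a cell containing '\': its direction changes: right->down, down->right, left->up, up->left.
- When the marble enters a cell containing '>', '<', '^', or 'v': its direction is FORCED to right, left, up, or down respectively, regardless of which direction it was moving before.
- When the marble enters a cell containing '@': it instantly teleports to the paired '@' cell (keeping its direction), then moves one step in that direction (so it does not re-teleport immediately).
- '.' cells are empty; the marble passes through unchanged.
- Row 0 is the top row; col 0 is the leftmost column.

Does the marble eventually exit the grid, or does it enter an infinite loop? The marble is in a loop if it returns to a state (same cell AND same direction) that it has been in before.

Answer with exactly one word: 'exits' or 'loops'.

Answer: loops

Derivation:
Step 1: enter (8,3), '.' pass, move up to (7,3)
Step 2: enter (7,3), '.' pass, move up to (6,3)
Step 3: enter (6,3), '.' pass, move up to (5,3)
Step 4: enter (5,3), '/' deflects up->right, move right to (5,4)
Step 5: enter (5,4), '.' pass, move right to (5,5)
Step 6: enter (5,5), '\' deflects right->down, move down to (6,5)
Step 7: enter (6,5), '<' forces down->left, move left to (6,4)
Step 8: enter (6,4), '.' pass, move left to (6,3)
Step 9: enter (6,3), '.' pass, move left to (6,2)
Step 10: enter (6,2), '.' pass, move left to (6,1)
Step 11: enter (6,1), '.' pass, move left to (6,0)
Step 12: enter (6,0), '>' forces left->right, move right to (6,1)
Step 13: enter (6,1), '.' pass, move right to (6,2)
Step 14: enter (6,2), '.' pass, move right to (6,3)
Step 15: enter (6,3), '.' pass, move right to (6,4)
Step 16: enter (6,4), '.' pass, move right to (6,5)
Step 17: enter (6,5), '<' forces right->left, move left to (6,4)
Step 18: at (6,4) dir=left — LOOP DETECTED (seen before)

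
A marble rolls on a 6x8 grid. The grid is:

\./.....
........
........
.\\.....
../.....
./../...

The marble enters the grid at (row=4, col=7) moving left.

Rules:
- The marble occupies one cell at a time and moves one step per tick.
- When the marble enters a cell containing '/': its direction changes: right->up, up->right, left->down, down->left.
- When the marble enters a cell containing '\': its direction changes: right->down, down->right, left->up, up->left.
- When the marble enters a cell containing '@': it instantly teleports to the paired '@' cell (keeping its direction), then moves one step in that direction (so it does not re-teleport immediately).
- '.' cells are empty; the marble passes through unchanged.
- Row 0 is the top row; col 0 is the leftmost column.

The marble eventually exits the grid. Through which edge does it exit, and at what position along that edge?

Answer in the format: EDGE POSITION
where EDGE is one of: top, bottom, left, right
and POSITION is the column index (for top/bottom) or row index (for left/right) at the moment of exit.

Step 1: enter (4,7), '.' pass, move left to (4,6)
Step 2: enter (4,6), '.' pass, move left to (4,5)
Step 3: enter (4,5), '.' pass, move left to (4,4)
Step 4: enter (4,4), '.' pass, move left to (4,3)
Step 5: enter (4,3), '.' pass, move left to (4,2)
Step 6: enter (4,2), '/' deflects left->down, move down to (5,2)
Step 7: enter (5,2), '.' pass, move down to (6,2)
Step 8: at (6,2) — EXIT via bottom edge, pos 2

Answer: bottom 2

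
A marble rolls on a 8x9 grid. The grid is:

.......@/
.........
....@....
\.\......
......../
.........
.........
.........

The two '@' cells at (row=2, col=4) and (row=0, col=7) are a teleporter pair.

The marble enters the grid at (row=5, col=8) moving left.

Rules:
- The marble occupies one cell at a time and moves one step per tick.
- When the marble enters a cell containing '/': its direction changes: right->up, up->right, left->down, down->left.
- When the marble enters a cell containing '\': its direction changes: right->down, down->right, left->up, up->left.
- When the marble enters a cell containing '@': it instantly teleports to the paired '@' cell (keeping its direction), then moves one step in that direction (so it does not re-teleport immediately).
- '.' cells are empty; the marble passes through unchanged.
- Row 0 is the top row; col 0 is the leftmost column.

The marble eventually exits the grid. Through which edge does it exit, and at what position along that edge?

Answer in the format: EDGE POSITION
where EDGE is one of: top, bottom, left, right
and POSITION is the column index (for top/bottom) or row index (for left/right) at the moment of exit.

Answer: left 5

Derivation:
Step 1: enter (5,8), '.' pass, move left to (5,7)
Step 2: enter (5,7), '.' pass, move left to (5,6)
Step 3: enter (5,6), '.' pass, move left to (5,5)
Step 4: enter (5,5), '.' pass, move left to (5,4)
Step 5: enter (5,4), '.' pass, move left to (5,3)
Step 6: enter (5,3), '.' pass, move left to (5,2)
Step 7: enter (5,2), '.' pass, move left to (5,1)
Step 8: enter (5,1), '.' pass, move left to (5,0)
Step 9: enter (5,0), '.' pass, move left to (5,-1)
Step 10: at (5,-1) — EXIT via left edge, pos 5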